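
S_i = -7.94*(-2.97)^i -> [-7.94, 23.58, -70.04, 208.01, -617.8]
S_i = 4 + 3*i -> [4, 7, 10, 13, 16]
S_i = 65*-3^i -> [65, -195, 585, -1755, 5265]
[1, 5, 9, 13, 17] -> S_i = 1 + 4*i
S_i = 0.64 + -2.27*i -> [0.64, -1.63, -3.9, -6.17, -8.44]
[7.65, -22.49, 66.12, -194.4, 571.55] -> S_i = 7.65*(-2.94)^i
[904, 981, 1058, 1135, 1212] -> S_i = 904 + 77*i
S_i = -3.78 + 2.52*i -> [-3.78, -1.26, 1.26, 3.78, 6.3]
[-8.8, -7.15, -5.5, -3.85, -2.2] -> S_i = -8.80 + 1.65*i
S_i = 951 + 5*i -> [951, 956, 961, 966, 971]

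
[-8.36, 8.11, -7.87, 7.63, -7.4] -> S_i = -8.36*(-0.97)^i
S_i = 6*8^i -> [6, 48, 384, 3072, 24576]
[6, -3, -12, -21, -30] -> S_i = 6 + -9*i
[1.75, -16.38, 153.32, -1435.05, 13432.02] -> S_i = 1.75*(-9.36)^i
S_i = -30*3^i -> [-30, -90, -270, -810, -2430]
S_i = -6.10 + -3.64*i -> [-6.1, -9.74, -13.38, -17.02, -20.66]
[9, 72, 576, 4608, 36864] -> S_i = 9*8^i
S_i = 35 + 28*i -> [35, 63, 91, 119, 147]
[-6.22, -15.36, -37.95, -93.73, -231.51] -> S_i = -6.22*2.47^i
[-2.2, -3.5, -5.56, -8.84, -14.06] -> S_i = -2.20*1.59^i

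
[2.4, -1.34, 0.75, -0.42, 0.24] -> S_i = 2.40*(-0.56)^i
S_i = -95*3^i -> [-95, -285, -855, -2565, -7695]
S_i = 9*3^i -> [9, 27, 81, 243, 729]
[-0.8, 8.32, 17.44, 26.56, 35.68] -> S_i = -0.80 + 9.12*i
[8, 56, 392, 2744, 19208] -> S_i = 8*7^i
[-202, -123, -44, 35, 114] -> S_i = -202 + 79*i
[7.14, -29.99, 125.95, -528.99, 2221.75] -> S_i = 7.14*(-4.20)^i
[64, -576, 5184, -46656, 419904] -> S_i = 64*-9^i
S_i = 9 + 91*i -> [9, 100, 191, 282, 373]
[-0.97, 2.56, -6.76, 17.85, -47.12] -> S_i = -0.97*(-2.64)^i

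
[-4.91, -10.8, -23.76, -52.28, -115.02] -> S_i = -4.91*2.20^i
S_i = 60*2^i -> [60, 120, 240, 480, 960]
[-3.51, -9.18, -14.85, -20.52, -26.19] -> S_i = -3.51 + -5.67*i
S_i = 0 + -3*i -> [0, -3, -6, -9, -12]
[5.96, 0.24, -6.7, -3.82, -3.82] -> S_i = Random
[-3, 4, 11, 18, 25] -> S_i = -3 + 7*i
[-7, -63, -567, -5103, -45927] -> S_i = -7*9^i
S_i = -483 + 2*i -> [-483, -481, -479, -477, -475]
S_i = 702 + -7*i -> [702, 695, 688, 681, 674]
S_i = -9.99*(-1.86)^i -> [-9.99, 18.58, -34.56, 64.28, -119.57]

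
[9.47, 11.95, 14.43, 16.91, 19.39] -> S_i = 9.47 + 2.48*i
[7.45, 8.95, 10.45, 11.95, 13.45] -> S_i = 7.45 + 1.50*i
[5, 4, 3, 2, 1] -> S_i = 5 + -1*i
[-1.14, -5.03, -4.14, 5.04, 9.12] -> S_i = Random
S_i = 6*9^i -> [6, 54, 486, 4374, 39366]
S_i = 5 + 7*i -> [5, 12, 19, 26, 33]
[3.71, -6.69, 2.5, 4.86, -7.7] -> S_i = Random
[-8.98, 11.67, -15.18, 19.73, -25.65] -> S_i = -8.98*(-1.30)^i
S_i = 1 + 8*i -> [1, 9, 17, 25, 33]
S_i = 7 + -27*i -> [7, -20, -47, -74, -101]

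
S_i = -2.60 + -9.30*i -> [-2.6, -11.9, -21.2, -30.5, -39.8]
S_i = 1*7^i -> [1, 7, 49, 343, 2401]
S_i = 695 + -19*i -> [695, 676, 657, 638, 619]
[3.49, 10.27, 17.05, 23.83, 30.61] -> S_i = 3.49 + 6.78*i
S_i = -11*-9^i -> [-11, 99, -891, 8019, -72171]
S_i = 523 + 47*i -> [523, 570, 617, 664, 711]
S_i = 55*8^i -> [55, 440, 3520, 28160, 225280]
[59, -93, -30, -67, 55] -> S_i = Random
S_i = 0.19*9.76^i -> [0.19, 1.85, 18.1, 176.65, 1724.06]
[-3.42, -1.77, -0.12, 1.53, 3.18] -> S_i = -3.42 + 1.65*i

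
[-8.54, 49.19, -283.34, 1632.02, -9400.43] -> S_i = -8.54*(-5.76)^i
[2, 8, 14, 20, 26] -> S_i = 2 + 6*i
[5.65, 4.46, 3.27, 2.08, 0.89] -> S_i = 5.65 + -1.19*i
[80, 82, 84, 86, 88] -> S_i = 80 + 2*i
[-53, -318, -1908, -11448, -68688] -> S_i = -53*6^i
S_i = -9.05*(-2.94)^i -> [-9.05, 26.61, -78.22, 229.98, -676.14]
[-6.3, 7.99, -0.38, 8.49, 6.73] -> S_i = Random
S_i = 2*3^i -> [2, 6, 18, 54, 162]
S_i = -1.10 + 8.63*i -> [-1.1, 7.53, 16.16, 24.79, 33.42]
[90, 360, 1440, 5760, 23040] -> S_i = 90*4^i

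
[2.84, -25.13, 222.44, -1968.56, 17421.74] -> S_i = 2.84*(-8.85)^i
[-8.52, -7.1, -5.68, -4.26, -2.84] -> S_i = -8.52 + 1.42*i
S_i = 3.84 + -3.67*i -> [3.84, 0.17, -3.5, -7.17, -10.84]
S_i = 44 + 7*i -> [44, 51, 58, 65, 72]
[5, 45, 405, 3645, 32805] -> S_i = 5*9^i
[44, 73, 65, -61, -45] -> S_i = Random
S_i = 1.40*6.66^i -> [1.4, 9.32, 62.1, 413.57, 2754.39]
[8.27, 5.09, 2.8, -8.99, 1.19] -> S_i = Random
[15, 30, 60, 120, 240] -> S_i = 15*2^i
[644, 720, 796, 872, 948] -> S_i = 644 + 76*i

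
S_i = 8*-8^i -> [8, -64, 512, -4096, 32768]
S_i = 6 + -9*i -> [6, -3, -12, -21, -30]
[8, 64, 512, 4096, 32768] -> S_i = 8*8^i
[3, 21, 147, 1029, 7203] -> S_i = 3*7^i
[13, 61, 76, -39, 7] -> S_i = Random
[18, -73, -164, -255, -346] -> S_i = 18 + -91*i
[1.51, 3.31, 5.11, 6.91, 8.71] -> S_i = 1.51 + 1.80*i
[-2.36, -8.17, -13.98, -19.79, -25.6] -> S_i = -2.36 + -5.81*i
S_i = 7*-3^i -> [7, -21, 63, -189, 567]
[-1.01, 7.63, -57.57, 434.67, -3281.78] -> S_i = -1.01*(-7.55)^i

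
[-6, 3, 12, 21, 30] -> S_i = -6 + 9*i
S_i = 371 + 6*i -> [371, 377, 383, 389, 395]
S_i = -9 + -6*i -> [-9, -15, -21, -27, -33]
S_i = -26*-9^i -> [-26, 234, -2106, 18954, -170586]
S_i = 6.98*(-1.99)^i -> [6.98, -13.89, 27.64, -55.01, 109.46]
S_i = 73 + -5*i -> [73, 68, 63, 58, 53]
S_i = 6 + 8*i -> [6, 14, 22, 30, 38]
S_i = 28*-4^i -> [28, -112, 448, -1792, 7168]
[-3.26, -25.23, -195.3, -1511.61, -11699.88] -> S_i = -3.26*7.74^i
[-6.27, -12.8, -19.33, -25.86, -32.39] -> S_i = -6.27 + -6.53*i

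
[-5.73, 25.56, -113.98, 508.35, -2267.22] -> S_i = -5.73*(-4.46)^i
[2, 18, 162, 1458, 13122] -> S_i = 2*9^i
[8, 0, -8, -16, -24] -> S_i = 8 + -8*i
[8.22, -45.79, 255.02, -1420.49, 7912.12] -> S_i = 8.22*(-5.57)^i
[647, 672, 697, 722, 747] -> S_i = 647 + 25*i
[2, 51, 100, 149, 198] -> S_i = 2 + 49*i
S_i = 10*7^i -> [10, 70, 490, 3430, 24010]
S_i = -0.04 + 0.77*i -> [-0.04, 0.73, 1.5, 2.27, 3.04]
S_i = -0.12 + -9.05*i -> [-0.12, -9.17, -18.22, -27.27, -36.32]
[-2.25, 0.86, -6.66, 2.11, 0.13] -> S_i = Random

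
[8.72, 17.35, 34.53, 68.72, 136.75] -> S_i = 8.72*1.99^i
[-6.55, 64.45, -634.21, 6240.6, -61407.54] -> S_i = -6.55*(-9.84)^i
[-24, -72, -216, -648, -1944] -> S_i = -24*3^i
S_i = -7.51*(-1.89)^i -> [-7.51, 14.19, -26.83, 50.7, -95.83]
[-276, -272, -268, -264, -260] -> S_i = -276 + 4*i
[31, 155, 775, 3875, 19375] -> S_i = 31*5^i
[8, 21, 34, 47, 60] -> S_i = 8 + 13*i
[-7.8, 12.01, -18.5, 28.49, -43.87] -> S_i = -7.80*(-1.54)^i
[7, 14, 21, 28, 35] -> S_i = 7 + 7*i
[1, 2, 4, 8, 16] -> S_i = 1*2^i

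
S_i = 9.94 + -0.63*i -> [9.94, 9.31, 8.68, 8.05, 7.42]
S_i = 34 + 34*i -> [34, 68, 102, 136, 170]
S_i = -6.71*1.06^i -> [-6.71, -7.11, -7.54, -7.99, -8.47]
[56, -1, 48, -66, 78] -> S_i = Random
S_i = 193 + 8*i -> [193, 201, 209, 217, 225]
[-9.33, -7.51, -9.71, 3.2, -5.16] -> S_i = Random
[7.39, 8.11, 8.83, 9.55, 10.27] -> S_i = 7.39 + 0.72*i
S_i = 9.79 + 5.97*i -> [9.79, 15.76, 21.73, 27.7, 33.67]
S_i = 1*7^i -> [1, 7, 49, 343, 2401]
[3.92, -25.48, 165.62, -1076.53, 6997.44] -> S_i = 3.92*(-6.50)^i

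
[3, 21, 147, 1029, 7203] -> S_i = 3*7^i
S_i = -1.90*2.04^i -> [-1.9, -3.88, -7.91, -16.13, -32.91]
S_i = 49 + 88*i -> [49, 137, 225, 313, 401]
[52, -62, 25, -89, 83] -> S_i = Random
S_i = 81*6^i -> [81, 486, 2916, 17496, 104976]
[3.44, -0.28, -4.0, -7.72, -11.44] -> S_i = 3.44 + -3.72*i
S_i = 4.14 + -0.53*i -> [4.14, 3.61, 3.08, 2.55, 2.02]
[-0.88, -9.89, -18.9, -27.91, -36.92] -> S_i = -0.88 + -9.01*i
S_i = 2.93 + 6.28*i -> [2.93, 9.21, 15.49, 21.77, 28.05]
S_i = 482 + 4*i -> [482, 486, 490, 494, 498]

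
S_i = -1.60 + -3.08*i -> [-1.6, -4.68, -7.76, -10.84, -13.92]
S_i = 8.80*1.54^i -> [8.8, 13.55, 20.87, 32.14, 49.5]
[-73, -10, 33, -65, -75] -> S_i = Random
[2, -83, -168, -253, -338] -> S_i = 2 + -85*i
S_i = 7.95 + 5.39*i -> [7.95, 13.34, 18.73, 24.12, 29.51]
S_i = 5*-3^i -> [5, -15, 45, -135, 405]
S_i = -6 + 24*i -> [-6, 18, 42, 66, 90]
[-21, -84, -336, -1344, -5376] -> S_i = -21*4^i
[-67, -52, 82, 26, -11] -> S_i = Random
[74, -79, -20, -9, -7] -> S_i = Random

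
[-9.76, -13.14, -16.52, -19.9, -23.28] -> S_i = -9.76 + -3.38*i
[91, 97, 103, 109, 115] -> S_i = 91 + 6*i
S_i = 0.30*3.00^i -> [0.3, 0.9, 2.7, 8.1, 24.3]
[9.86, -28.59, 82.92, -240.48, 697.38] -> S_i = 9.86*(-2.90)^i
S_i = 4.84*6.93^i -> [4.84, 33.54, 232.44, 1610.81, 11162.93]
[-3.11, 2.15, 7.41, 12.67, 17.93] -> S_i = -3.11 + 5.26*i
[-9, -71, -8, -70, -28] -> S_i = Random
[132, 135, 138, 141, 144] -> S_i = 132 + 3*i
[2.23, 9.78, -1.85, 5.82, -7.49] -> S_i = Random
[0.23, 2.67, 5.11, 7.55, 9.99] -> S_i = 0.23 + 2.44*i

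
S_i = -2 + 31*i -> [-2, 29, 60, 91, 122]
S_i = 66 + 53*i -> [66, 119, 172, 225, 278]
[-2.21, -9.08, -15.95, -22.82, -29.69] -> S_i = -2.21 + -6.87*i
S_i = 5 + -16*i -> [5, -11, -27, -43, -59]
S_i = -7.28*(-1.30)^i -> [-7.28, 9.46, -12.3, 15.99, -20.79]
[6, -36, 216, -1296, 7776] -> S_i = 6*-6^i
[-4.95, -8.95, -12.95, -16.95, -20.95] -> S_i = -4.95 + -4.00*i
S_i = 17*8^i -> [17, 136, 1088, 8704, 69632]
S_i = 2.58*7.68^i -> [2.58, 19.81, 152.17, 1168.7, 8975.62]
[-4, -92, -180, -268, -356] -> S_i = -4 + -88*i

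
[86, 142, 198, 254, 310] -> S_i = 86 + 56*i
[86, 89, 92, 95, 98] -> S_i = 86 + 3*i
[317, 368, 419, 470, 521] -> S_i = 317 + 51*i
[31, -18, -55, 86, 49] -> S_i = Random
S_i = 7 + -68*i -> [7, -61, -129, -197, -265]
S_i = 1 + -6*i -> [1, -5, -11, -17, -23]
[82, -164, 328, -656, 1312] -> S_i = 82*-2^i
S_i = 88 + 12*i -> [88, 100, 112, 124, 136]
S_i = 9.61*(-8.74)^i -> [9.61, -83.99, 734.08, -6415.9, 56074.98]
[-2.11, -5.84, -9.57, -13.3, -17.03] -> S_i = -2.11 + -3.73*i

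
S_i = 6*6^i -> [6, 36, 216, 1296, 7776]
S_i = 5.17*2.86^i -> [5.17, 14.79, 42.29, 120.95, 345.9]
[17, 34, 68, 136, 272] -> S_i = 17*2^i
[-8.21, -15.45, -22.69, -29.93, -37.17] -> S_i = -8.21 + -7.24*i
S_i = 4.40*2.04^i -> [4.4, 8.98, 18.31, 37.35, 76.2]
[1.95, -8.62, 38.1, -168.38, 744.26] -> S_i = 1.95*(-4.42)^i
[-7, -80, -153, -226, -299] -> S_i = -7 + -73*i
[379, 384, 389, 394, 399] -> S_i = 379 + 5*i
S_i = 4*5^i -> [4, 20, 100, 500, 2500]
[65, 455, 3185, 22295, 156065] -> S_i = 65*7^i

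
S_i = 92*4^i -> [92, 368, 1472, 5888, 23552]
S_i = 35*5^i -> [35, 175, 875, 4375, 21875]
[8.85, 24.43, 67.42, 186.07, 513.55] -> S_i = 8.85*2.76^i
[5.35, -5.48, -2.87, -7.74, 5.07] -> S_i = Random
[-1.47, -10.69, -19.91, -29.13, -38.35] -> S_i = -1.47 + -9.22*i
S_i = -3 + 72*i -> [-3, 69, 141, 213, 285]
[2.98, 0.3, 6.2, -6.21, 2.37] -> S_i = Random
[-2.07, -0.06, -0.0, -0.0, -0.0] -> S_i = -2.07*0.03^i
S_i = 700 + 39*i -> [700, 739, 778, 817, 856]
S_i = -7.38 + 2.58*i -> [-7.38, -4.8, -2.22, 0.36, 2.94]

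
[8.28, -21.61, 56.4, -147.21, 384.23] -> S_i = 8.28*(-2.61)^i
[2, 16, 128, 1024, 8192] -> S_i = 2*8^i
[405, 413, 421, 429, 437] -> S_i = 405 + 8*i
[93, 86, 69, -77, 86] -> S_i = Random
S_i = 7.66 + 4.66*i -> [7.66, 12.32, 16.98, 21.64, 26.3]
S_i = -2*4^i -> [-2, -8, -32, -128, -512]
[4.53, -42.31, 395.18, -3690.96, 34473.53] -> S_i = 4.53*(-9.34)^i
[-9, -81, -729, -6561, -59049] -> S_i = -9*9^i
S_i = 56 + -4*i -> [56, 52, 48, 44, 40]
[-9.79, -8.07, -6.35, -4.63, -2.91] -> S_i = -9.79 + 1.72*i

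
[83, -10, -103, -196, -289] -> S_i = 83 + -93*i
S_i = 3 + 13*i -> [3, 16, 29, 42, 55]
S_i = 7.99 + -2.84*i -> [7.99, 5.15, 2.31, -0.53, -3.37]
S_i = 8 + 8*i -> [8, 16, 24, 32, 40]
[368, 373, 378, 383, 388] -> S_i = 368 + 5*i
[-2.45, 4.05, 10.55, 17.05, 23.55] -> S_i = -2.45 + 6.50*i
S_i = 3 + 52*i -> [3, 55, 107, 159, 211]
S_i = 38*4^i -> [38, 152, 608, 2432, 9728]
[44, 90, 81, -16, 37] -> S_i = Random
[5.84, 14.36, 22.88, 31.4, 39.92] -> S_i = 5.84 + 8.52*i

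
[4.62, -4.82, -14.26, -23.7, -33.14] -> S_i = 4.62 + -9.44*i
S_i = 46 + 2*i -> [46, 48, 50, 52, 54]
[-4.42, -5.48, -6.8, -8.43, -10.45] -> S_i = -4.42*1.24^i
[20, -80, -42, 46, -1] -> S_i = Random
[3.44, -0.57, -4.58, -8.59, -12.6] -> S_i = 3.44 + -4.01*i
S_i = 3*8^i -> [3, 24, 192, 1536, 12288]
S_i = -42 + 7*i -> [-42, -35, -28, -21, -14]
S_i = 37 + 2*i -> [37, 39, 41, 43, 45]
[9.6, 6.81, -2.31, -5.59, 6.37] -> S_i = Random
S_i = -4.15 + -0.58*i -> [-4.15, -4.73, -5.31, -5.89, -6.47]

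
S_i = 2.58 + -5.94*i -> [2.58, -3.36, -9.3, -15.24, -21.18]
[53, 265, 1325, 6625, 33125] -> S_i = 53*5^i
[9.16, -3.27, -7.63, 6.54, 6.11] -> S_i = Random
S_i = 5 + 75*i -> [5, 80, 155, 230, 305]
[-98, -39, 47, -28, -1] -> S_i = Random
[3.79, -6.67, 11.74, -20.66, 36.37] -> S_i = 3.79*(-1.76)^i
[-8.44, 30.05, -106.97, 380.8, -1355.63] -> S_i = -8.44*(-3.56)^i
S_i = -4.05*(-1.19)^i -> [-4.05, 4.82, -5.74, 6.82, -8.12]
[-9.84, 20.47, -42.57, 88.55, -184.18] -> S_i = -9.84*(-2.08)^i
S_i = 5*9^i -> [5, 45, 405, 3645, 32805]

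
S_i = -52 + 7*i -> [-52, -45, -38, -31, -24]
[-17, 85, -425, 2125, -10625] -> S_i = -17*-5^i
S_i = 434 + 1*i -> [434, 435, 436, 437, 438]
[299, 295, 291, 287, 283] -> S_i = 299 + -4*i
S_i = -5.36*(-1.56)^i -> [-5.36, 8.36, -13.04, 20.35, -31.74]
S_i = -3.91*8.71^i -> [-3.91, -34.06, -296.63, -2583.64, -22503.46]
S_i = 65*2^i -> [65, 130, 260, 520, 1040]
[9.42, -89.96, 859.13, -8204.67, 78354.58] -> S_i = 9.42*(-9.55)^i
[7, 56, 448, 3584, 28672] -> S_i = 7*8^i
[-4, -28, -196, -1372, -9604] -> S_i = -4*7^i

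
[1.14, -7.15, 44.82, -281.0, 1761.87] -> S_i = 1.14*(-6.27)^i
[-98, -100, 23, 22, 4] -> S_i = Random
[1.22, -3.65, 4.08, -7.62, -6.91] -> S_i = Random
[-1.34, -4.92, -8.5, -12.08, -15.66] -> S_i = -1.34 + -3.58*i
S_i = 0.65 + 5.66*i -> [0.65, 6.31, 11.97, 17.63, 23.29]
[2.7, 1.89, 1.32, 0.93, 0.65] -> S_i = 2.70*0.70^i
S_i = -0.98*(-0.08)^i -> [-0.98, 0.08, -0.01, 0.0, -0.0]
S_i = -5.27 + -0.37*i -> [-5.27, -5.64, -6.01, -6.38, -6.75]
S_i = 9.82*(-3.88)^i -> [9.82, -38.1, 147.83, -573.6, 2225.56]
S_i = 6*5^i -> [6, 30, 150, 750, 3750]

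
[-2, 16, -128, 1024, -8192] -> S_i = -2*-8^i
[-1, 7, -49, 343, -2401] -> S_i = -1*-7^i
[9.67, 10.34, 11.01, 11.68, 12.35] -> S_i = 9.67 + 0.67*i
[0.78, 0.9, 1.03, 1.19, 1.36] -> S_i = 0.78*1.15^i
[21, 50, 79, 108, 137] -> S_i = 21 + 29*i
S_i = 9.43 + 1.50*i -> [9.43, 10.93, 12.43, 13.93, 15.43]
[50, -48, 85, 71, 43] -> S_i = Random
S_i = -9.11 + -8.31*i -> [-9.11, -17.42, -25.73, -34.04, -42.35]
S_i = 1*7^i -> [1, 7, 49, 343, 2401]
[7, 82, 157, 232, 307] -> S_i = 7 + 75*i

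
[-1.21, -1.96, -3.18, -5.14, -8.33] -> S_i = -1.21*1.62^i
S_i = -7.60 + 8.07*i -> [-7.6, 0.47, 8.54, 16.61, 24.68]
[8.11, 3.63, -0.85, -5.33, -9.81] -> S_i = 8.11 + -4.48*i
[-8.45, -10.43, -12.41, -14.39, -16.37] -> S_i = -8.45 + -1.98*i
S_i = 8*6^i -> [8, 48, 288, 1728, 10368]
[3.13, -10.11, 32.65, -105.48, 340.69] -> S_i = 3.13*(-3.23)^i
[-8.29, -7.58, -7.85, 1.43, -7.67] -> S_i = Random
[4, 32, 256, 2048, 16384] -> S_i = 4*8^i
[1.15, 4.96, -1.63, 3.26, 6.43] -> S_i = Random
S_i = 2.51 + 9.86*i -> [2.51, 12.37, 22.23, 32.09, 41.95]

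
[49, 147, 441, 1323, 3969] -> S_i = 49*3^i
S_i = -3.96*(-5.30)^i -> [-3.96, 20.99, -111.24, 589.55, -3124.63]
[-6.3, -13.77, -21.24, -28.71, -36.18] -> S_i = -6.30 + -7.47*i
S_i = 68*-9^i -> [68, -612, 5508, -49572, 446148]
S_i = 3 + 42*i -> [3, 45, 87, 129, 171]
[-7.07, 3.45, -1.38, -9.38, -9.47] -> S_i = Random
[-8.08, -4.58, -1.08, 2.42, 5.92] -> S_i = -8.08 + 3.50*i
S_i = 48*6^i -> [48, 288, 1728, 10368, 62208]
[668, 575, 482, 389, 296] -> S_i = 668 + -93*i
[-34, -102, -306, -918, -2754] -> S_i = -34*3^i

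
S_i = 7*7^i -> [7, 49, 343, 2401, 16807]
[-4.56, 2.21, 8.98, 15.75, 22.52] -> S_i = -4.56 + 6.77*i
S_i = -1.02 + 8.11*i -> [-1.02, 7.09, 15.2, 23.31, 31.42]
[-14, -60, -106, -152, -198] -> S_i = -14 + -46*i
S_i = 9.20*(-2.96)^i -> [9.2, -27.23, 80.61, -238.6, 706.24]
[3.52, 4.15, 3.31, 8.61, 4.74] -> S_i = Random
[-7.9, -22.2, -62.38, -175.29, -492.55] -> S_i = -7.90*2.81^i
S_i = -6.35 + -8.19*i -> [-6.35, -14.54, -22.73, -30.92, -39.11]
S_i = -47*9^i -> [-47, -423, -3807, -34263, -308367]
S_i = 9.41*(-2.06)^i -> [9.41, -19.38, 39.93, -82.26, 169.46]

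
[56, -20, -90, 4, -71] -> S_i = Random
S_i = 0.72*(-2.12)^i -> [0.72, -1.53, 3.24, -6.86, 14.54]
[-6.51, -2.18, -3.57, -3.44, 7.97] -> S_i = Random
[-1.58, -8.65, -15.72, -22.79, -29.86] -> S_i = -1.58 + -7.07*i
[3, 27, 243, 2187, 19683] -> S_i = 3*9^i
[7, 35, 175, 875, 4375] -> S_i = 7*5^i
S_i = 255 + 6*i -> [255, 261, 267, 273, 279]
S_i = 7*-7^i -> [7, -49, 343, -2401, 16807]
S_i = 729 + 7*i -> [729, 736, 743, 750, 757]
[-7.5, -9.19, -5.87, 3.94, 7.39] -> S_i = Random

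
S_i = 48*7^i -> [48, 336, 2352, 16464, 115248]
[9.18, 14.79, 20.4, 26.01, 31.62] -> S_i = 9.18 + 5.61*i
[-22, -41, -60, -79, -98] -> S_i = -22 + -19*i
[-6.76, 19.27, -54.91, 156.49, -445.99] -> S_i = -6.76*(-2.85)^i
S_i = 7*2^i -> [7, 14, 28, 56, 112]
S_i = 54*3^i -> [54, 162, 486, 1458, 4374]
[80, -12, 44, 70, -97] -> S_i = Random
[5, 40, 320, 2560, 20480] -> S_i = 5*8^i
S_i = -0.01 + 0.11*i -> [-0.01, 0.1, 0.21, 0.32, 0.43]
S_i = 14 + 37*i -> [14, 51, 88, 125, 162]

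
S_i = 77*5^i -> [77, 385, 1925, 9625, 48125]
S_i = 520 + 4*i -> [520, 524, 528, 532, 536]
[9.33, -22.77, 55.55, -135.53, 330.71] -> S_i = 9.33*(-2.44)^i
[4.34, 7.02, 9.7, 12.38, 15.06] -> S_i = 4.34 + 2.68*i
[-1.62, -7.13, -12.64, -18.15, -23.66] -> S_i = -1.62 + -5.51*i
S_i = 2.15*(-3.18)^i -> [2.15, -6.84, 21.74, -69.14, 219.86]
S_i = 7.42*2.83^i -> [7.42, 21.0, 59.43, 168.18, 475.94]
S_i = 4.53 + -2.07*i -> [4.53, 2.46, 0.39, -1.68, -3.75]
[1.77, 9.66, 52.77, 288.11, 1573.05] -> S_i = 1.77*5.46^i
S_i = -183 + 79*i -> [-183, -104, -25, 54, 133]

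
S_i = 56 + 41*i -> [56, 97, 138, 179, 220]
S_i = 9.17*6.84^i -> [9.17, 62.72, 429.02, 2934.52, 20072.14]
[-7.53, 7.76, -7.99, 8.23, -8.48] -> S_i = -7.53*(-1.03)^i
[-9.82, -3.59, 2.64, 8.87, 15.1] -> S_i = -9.82 + 6.23*i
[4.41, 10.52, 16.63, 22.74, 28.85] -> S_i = 4.41 + 6.11*i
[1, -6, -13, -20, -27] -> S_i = 1 + -7*i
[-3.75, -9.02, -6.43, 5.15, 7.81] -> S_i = Random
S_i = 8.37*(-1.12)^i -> [8.37, -9.37, 10.5, -11.76, 13.17]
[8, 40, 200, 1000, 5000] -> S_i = 8*5^i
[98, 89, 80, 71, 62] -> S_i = 98 + -9*i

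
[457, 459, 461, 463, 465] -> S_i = 457 + 2*i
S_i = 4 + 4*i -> [4, 8, 12, 16, 20]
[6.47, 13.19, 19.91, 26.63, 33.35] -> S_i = 6.47 + 6.72*i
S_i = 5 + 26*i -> [5, 31, 57, 83, 109]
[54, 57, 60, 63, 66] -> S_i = 54 + 3*i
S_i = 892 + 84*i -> [892, 976, 1060, 1144, 1228]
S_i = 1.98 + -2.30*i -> [1.98, -0.32, -2.62, -4.92, -7.22]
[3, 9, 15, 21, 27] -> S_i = 3 + 6*i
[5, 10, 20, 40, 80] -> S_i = 5*2^i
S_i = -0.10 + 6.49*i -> [-0.1, 6.39, 12.88, 19.37, 25.86]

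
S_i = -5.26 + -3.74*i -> [-5.26, -9.0, -12.74, -16.48, -20.22]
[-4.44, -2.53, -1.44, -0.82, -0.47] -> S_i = -4.44*0.57^i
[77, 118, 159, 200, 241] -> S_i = 77 + 41*i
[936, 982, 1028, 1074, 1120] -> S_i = 936 + 46*i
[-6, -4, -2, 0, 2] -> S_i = -6 + 2*i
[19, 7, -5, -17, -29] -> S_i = 19 + -12*i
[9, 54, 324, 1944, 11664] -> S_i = 9*6^i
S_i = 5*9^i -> [5, 45, 405, 3645, 32805]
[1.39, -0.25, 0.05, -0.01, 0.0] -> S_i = 1.39*(-0.18)^i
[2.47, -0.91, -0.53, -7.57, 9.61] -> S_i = Random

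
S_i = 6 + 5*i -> [6, 11, 16, 21, 26]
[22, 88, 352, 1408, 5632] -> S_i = 22*4^i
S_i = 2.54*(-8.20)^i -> [2.54, -20.83, 170.79, -1400.47, 11483.89]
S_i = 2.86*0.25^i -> [2.86, 0.72, 0.18, 0.04, 0.01]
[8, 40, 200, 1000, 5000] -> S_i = 8*5^i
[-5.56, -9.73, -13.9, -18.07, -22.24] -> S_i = -5.56 + -4.17*i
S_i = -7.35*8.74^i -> [-7.35, -64.24, -561.45, -4907.06, -42887.73]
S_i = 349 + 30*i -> [349, 379, 409, 439, 469]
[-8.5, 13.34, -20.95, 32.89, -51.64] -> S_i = -8.50*(-1.57)^i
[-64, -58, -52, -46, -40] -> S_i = -64 + 6*i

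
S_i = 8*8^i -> [8, 64, 512, 4096, 32768]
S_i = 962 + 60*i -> [962, 1022, 1082, 1142, 1202]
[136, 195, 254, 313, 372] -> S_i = 136 + 59*i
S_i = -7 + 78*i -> [-7, 71, 149, 227, 305]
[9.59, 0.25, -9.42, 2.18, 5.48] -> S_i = Random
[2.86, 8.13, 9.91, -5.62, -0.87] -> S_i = Random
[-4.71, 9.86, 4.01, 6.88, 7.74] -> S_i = Random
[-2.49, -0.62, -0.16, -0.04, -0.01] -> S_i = -2.49*0.25^i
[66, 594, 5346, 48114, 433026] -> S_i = 66*9^i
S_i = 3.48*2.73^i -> [3.48, 9.5, 25.94, 70.81, 193.3]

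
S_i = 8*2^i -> [8, 16, 32, 64, 128]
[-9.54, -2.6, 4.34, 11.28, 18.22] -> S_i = -9.54 + 6.94*i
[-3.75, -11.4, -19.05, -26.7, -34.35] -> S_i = -3.75 + -7.65*i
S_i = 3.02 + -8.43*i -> [3.02, -5.41, -13.84, -22.27, -30.7]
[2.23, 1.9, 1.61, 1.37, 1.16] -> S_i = 2.23*0.85^i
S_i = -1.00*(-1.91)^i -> [-1.0, 1.91, -3.65, 6.97, -13.31]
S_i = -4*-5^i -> [-4, 20, -100, 500, -2500]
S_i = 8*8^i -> [8, 64, 512, 4096, 32768]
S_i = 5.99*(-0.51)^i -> [5.99, -3.05, 1.56, -0.79, 0.41]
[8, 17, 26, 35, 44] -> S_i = 8 + 9*i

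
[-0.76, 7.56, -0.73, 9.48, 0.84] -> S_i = Random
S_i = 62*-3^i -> [62, -186, 558, -1674, 5022]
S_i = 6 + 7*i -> [6, 13, 20, 27, 34]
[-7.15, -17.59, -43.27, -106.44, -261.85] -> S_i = -7.15*2.46^i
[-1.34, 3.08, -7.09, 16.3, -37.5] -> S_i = -1.34*(-2.30)^i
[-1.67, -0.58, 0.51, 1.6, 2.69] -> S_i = -1.67 + 1.09*i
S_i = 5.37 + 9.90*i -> [5.37, 15.27, 25.17, 35.07, 44.97]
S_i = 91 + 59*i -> [91, 150, 209, 268, 327]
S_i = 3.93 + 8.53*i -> [3.93, 12.46, 20.99, 29.52, 38.05]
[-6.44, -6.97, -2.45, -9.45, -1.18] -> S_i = Random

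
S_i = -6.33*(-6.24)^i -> [-6.33, 39.5, -246.48, 1538.0, -9597.15]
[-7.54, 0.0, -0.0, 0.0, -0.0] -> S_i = -7.54*-0.00^i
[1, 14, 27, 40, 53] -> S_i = 1 + 13*i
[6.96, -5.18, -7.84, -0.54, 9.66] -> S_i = Random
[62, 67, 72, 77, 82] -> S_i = 62 + 5*i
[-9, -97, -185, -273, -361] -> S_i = -9 + -88*i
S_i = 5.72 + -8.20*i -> [5.72, -2.48, -10.68, -18.88, -27.08]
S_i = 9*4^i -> [9, 36, 144, 576, 2304]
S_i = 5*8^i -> [5, 40, 320, 2560, 20480]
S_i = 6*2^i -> [6, 12, 24, 48, 96]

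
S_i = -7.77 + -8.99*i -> [-7.77, -16.76, -25.75, -34.74, -43.73]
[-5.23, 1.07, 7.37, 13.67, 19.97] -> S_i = -5.23 + 6.30*i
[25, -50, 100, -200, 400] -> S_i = 25*-2^i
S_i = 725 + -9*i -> [725, 716, 707, 698, 689]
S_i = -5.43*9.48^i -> [-5.43, -51.48, -488.0, -4626.2, -43856.42]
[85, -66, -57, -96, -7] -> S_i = Random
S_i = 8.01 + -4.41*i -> [8.01, 3.6, -0.81, -5.22, -9.63]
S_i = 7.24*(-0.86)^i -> [7.24, -6.23, 5.35, -4.61, 3.96]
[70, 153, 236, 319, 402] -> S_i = 70 + 83*i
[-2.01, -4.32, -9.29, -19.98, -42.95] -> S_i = -2.01*2.15^i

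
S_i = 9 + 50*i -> [9, 59, 109, 159, 209]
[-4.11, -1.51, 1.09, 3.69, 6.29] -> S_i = -4.11 + 2.60*i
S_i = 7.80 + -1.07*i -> [7.8, 6.73, 5.66, 4.59, 3.52]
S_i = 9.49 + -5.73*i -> [9.49, 3.76, -1.97, -7.7, -13.43]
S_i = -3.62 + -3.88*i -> [-3.62, -7.5, -11.38, -15.26, -19.14]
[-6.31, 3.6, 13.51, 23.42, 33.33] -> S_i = -6.31 + 9.91*i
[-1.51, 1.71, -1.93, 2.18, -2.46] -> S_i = -1.51*(-1.13)^i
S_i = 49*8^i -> [49, 392, 3136, 25088, 200704]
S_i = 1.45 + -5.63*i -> [1.45, -4.18, -9.81, -15.44, -21.07]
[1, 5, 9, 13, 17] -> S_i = 1 + 4*i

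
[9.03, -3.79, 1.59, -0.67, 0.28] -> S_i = 9.03*(-0.42)^i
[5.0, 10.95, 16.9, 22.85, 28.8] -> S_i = 5.00 + 5.95*i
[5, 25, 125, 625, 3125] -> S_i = 5*5^i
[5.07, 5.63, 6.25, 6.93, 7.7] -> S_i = 5.07*1.11^i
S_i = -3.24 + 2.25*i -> [-3.24, -0.99, 1.26, 3.51, 5.76]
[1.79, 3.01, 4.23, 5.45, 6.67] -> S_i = 1.79 + 1.22*i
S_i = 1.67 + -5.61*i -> [1.67, -3.94, -9.55, -15.16, -20.77]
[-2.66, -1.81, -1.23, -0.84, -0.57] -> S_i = -2.66*0.68^i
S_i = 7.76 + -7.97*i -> [7.76, -0.21, -8.18, -16.15, -24.12]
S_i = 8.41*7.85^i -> [8.41, 66.02, 518.25, 4068.23, 31935.57]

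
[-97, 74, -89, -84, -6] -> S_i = Random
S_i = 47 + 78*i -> [47, 125, 203, 281, 359]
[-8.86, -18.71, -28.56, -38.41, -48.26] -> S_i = -8.86 + -9.85*i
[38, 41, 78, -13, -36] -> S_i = Random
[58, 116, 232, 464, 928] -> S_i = 58*2^i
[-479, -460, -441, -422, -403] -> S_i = -479 + 19*i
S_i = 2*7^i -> [2, 14, 98, 686, 4802]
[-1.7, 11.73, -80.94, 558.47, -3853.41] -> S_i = -1.70*(-6.90)^i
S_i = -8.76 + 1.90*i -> [-8.76, -6.86, -4.96, -3.06, -1.16]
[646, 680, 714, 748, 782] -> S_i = 646 + 34*i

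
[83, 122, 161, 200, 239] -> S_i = 83 + 39*i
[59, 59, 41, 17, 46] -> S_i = Random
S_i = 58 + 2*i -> [58, 60, 62, 64, 66]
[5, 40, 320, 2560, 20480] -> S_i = 5*8^i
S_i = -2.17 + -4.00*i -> [-2.17, -6.17, -10.17, -14.17, -18.17]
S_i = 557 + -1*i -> [557, 556, 555, 554, 553]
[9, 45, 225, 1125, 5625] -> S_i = 9*5^i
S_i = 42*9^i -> [42, 378, 3402, 30618, 275562]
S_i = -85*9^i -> [-85, -765, -6885, -61965, -557685]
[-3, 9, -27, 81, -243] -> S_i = -3*-3^i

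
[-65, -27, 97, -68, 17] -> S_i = Random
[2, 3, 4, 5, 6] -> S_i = 2 + 1*i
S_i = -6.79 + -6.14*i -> [-6.79, -12.93, -19.07, -25.21, -31.35]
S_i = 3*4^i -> [3, 12, 48, 192, 768]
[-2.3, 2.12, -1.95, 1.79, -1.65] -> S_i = -2.30*(-0.92)^i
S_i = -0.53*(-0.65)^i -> [-0.53, 0.34, -0.22, 0.15, -0.09]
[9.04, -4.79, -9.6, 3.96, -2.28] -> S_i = Random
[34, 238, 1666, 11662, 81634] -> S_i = 34*7^i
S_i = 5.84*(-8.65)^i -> [5.84, -50.52, 436.96, -3779.73, 32694.69]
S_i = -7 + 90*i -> [-7, 83, 173, 263, 353]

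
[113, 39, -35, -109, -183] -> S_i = 113 + -74*i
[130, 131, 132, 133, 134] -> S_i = 130 + 1*i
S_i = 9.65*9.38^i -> [9.65, 90.52, 849.05, 7964.08, 74703.11]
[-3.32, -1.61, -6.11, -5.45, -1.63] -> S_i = Random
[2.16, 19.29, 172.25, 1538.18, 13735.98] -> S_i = 2.16*8.93^i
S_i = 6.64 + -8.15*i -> [6.64, -1.51, -9.66, -17.81, -25.96]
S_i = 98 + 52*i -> [98, 150, 202, 254, 306]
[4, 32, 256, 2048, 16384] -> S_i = 4*8^i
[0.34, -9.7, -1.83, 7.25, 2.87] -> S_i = Random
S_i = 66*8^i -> [66, 528, 4224, 33792, 270336]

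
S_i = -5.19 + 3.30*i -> [-5.19, -1.89, 1.41, 4.71, 8.01]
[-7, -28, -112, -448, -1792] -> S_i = -7*4^i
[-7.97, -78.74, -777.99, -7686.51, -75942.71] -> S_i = -7.97*9.88^i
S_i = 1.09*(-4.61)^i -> [1.09, -5.02, 23.16, -106.79, 492.3]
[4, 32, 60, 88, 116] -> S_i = 4 + 28*i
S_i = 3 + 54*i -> [3, 57, 111, 165, 219]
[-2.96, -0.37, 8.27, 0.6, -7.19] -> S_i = Random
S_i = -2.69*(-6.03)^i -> [-2.69, 16.22, -97.81, 589.8, -3556.49]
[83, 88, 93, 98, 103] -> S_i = 83 + 5*i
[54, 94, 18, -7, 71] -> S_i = Random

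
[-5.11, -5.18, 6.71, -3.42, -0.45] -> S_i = Random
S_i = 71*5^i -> [71, 355, 1775, 8875, 44375]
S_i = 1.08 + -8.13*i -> [1.08, -7.05, -15.18, -23.31, -31.44]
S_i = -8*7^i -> [-8, -56, -392, -2744, -19208]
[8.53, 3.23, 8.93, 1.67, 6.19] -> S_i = Random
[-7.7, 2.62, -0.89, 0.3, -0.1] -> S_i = -7.70*(-0.34)^i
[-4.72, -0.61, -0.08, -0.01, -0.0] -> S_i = -4.72*0.13^i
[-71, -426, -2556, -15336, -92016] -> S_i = -71*6^i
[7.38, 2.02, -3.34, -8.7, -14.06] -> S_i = 7.38 + -5.36*i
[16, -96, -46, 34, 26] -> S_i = Random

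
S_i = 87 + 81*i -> [87, 168, 249, 330, 411]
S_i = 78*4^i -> [78, 312, 1248, 4992, 19968]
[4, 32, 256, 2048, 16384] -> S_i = 4*8^i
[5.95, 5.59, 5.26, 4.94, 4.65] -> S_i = 5.95*0.94^i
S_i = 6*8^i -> [6, 48, 384, 3072, 24576]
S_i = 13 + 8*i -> [13, 21, 29, 37, 45]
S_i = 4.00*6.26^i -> [4.0, 25.04, 156.75, 981.26, 6142.67]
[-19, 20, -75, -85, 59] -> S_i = Random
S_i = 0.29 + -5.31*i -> [0.29, -5.02, -10.33, -15.64, -20.95]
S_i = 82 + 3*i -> [82, 85, 88, 91, 94]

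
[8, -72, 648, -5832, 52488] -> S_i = 8*-9^i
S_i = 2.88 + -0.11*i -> [2.88, 2.77, 2.66, 2.55, 2.44]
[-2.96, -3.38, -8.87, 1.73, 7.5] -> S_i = Random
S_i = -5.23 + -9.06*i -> [-5.23, -14.29, -23.35, -32.41, -41.47]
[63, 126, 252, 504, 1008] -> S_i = 63*2^i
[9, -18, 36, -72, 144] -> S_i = 9*-2^i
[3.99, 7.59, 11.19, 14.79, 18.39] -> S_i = 3.99 + 3.60*i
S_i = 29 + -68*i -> [29, -39, -107, -175, -243]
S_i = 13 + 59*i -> [13, 72, 131, 190, 249]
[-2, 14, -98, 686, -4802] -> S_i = -2*-7^i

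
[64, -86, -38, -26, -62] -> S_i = Random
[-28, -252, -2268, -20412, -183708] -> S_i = -28*9^i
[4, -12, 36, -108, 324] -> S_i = 4*-3^i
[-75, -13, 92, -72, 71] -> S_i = Random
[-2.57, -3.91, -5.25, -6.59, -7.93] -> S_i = -2.57 + -1.34*i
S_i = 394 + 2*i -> [394, 396, 398, 400, 402]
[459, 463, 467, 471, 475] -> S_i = 459 + 4*i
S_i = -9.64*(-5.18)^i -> [-9.64, 49.94, -258.66, 1339.88, -6940.58]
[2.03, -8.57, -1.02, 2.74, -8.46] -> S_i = Random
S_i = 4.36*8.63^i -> [4.36, 37.63, 324.72, 2802.33, 24184.09]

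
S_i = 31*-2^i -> [31, -62, 124, -248, 496]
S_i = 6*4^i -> [6, 24, 96, 384, 1536]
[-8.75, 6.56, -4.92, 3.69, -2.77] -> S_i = -8.75*(-0.75)^i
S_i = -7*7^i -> [-7, -49, -343, -2401, -16807]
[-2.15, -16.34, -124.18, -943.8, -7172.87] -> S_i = -2.15*7.60^i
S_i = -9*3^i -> [-9, -27, -81, -243, -729]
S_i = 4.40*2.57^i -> [4.4, 11.31, 29.06, 74.69, 191.95]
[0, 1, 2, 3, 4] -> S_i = 0 + 1*i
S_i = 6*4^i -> [6, 24, 96, 384, 1536]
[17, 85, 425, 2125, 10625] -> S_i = 17*5^i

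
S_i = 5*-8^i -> [5, -40, 320, -2560, 20480]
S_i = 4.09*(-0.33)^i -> [4.09, -1.35, 0.45, -0.15, 0.05]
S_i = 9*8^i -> [9, 72, 576, 4608, 36864]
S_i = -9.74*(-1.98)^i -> [-9.74, 19.29, -38.18, 75.61, -149.7]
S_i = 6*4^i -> [6, 24, 96, 384, 1536]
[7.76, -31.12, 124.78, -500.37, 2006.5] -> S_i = 7.76*(-4.01)^i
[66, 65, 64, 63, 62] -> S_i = 66 + -1*i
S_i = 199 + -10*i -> [199, 189, 179, 169, 159]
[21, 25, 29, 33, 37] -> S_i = 21 + 4*i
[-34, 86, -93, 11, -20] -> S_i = Random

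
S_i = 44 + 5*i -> [44, 49, 54, 59, 64]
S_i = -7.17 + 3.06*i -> [-7.17, -4.11, -1.05, 2.01, 5.07]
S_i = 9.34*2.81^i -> [9.34, 26.25, 73.75, 207.24, 582.33]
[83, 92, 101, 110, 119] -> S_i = 83 + 9*i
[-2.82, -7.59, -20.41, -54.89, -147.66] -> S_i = -2.82*2.69^i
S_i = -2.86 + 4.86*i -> [-2.86, 2.0, 6.86, 11.72, 16.58]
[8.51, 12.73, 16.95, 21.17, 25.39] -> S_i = 8.51 + 4.22*i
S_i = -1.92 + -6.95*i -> [-1.92, -8.87, -15.82, -22.77, -29.72]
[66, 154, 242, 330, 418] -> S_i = 66 + 88*i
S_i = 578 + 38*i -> [578, 616, 654, 692, 730]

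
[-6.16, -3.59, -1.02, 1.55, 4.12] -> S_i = -6.16 + 2.57*i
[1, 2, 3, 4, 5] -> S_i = 1 + 1*i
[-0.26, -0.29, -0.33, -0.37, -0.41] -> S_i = -0.26*1.12^i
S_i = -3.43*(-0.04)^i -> [-3.43, 0.14, -0.01, 0.0, -0.0]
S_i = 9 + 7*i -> [9, 16, 23, 30, 37]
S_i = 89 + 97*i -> [89, 186, 283, 380, 477]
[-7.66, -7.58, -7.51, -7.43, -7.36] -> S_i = -7.66*0.99^i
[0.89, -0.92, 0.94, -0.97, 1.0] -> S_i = 0.89*(-1.03)^i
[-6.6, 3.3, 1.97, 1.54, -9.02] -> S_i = Random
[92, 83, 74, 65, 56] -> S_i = 92 + -9*i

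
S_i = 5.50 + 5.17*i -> [5.5, 10.67, 15.84, 21.01, 26.18]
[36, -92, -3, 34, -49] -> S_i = Random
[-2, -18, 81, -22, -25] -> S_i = Random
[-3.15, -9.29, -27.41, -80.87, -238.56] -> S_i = -3.15*2.95^i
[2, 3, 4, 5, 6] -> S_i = 2 + 1*i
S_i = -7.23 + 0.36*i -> [-7.23, -6.87, -6.51, -6.15, -5.79]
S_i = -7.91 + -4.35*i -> [-7.91, -12.26, -16.61, -20.96, -25.31]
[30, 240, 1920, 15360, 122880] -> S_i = 30*8^i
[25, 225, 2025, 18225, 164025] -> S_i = 25*9^i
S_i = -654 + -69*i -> [-654, -723, -792, -861, -930]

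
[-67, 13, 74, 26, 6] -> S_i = Random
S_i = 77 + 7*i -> [77, 84, 91, 98, 105]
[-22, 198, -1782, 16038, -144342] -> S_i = -22*-9^i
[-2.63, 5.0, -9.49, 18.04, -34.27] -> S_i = -2.63*(-1.90)^i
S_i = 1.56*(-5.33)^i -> [1.56, -8.31, 44.32, -236.21, 1259.02]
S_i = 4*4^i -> [4, 16, 64, 256, 1024]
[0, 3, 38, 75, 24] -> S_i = Random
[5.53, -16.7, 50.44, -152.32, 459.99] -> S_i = 5.53*(-3.02)^i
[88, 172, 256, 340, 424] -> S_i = 88 + 84*i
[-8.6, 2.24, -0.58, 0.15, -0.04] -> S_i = -8.60*(-0.26)^i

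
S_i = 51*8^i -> [51, 408, 3264, 26112, 208896]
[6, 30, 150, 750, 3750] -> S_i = 6*5^i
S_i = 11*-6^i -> [11, -66, 396, -2376, 14256]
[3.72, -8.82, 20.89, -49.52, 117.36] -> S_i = 3.72*(-2.37)^i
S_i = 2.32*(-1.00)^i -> [2.32, -2.32, 2.32, -2.32, 2.32]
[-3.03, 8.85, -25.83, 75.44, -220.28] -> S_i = -3.03*(-2.92)^i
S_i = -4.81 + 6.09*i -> [-4.81, 1.28, 7.37, 13.46, 19.55]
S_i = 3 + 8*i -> [3, 11, 19, 27, 35]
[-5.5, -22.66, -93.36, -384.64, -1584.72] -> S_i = -5.50*4.12^i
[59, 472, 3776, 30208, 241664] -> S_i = 59*8^i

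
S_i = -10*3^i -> [-10, -30, -90, -270, -810]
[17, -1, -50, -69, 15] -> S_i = Random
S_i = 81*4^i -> [81, 324, 1296, 5184, 20736]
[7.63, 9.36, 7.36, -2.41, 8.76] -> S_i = Random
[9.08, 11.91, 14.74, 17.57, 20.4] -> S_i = 9.08 + 2.83*i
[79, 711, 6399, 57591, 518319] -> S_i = 79*9^i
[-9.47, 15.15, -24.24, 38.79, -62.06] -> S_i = -9.47*(-1.60)^i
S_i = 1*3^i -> [1, 3, 9, 27, 81]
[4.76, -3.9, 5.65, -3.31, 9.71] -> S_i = Random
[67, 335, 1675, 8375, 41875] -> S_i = 67*5^i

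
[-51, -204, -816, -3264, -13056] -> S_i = -51*4^i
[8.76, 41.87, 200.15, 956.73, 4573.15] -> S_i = 8.76*4.78^i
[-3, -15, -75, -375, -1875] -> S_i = -3*5^i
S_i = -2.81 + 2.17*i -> [-2.81, -0.64, 1.53, 3.7, 5.87]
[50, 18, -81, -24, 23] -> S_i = Random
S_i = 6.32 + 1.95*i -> [6.32, 8.27, 10.22, 12.17, 14.12]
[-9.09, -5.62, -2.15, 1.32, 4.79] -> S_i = -9.09 + 3.47*i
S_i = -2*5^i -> [-2, -10, -50, -250, -1250]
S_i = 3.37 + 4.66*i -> [3.37, 8.03, 12.69, 17.35, 22.01]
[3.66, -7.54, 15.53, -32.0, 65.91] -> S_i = 3.66*(-2.06)^i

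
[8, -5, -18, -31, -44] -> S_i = 8 + -13*i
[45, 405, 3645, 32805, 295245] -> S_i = 45*9^i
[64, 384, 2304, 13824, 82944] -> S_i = 64*6^i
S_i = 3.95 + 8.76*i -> [3.95, 12.71, 21.47, 30.23, 38.99]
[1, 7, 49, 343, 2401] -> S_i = 1*7^i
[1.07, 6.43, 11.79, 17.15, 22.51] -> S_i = 1.07 + 5.36*i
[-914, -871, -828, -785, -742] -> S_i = -914 + 43*i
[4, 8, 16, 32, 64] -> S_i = 4*2^i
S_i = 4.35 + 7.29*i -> [4.35, 11.64, 18.93, 26.22, 33.51]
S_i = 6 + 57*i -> [6, 63, 120, 177, 234]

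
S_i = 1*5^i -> [1, 5, 25, 125, 625]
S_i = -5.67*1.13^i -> [-5.67, -6.41, -7.24, -8.18, -9.24]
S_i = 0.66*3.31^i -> [0.66, 2.18, 7.23, 23.93, 79.22]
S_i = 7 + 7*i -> [7, 14, 21, 28, 35]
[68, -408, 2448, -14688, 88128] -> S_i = 68*-6^i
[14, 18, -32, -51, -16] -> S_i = Random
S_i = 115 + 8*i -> [115, 123, 131, 139, 147]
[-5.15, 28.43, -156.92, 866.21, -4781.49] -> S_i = -5.15*(-5.52)^i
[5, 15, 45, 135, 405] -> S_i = 5*3^i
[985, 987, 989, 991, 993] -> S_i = 985 + 2*i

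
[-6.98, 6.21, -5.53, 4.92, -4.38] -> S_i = -6.98*(-0.89)^i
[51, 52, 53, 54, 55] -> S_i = 51 + 1*i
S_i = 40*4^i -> [40, 160, 640, 2560, 10240]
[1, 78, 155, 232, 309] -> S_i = 1 + 77*i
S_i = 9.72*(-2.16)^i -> [9.72, -21.0, 45.35, -97.96, 211.58]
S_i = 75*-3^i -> [75, -225, 675, -2025, 6075]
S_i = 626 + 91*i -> [626, 717, 808, 899, 990]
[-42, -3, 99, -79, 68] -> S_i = Random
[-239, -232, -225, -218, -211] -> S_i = -239 + 7*i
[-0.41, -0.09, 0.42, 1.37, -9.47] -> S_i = Random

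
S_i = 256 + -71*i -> [256, 185, 114, 43, -28]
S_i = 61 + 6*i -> [61, 67, 73, 79, 85]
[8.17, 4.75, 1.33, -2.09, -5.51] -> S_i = 8.17 + -3.42*i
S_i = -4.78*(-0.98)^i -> [-4.78, 4.68, -4.59, 4.5, -4.41]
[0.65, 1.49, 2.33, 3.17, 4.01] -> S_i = 0.65 + 0.84*i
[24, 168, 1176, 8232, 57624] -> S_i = 24*7^i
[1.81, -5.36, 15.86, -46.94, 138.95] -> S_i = 1.81*(-2.96)^i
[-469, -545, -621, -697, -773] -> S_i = -469 + -76*i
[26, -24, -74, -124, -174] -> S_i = 26 + -50*i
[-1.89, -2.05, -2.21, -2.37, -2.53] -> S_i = -1.89 + -0.16*i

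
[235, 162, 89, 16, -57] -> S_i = 235 + -73*i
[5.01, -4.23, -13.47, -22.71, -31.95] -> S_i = 5.01 + -9.24*i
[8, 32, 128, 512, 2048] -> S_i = 8*4^i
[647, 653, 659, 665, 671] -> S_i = 647 + 6*i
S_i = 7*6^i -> [7, 42, 252, 1512, 9072]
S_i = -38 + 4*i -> [-38, -34, -30, -26, -22]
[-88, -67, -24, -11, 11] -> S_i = Random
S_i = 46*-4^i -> [46, -184, 736, -2944, 11776]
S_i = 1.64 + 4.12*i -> [1.64, 5.76, 9.88, 14.0, 18.12]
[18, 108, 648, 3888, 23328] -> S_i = 18*6^i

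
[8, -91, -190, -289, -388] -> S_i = 8 + -99*i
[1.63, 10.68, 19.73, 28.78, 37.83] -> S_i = 1.63 + 9.05*i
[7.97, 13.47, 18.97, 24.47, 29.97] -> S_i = 7.97 + 5.50*i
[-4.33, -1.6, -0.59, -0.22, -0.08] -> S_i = -4.33*0.37^i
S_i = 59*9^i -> [59, 531, 4779, 43011, 387099]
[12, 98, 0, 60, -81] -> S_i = Random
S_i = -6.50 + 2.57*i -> [-6.5, -3.93, -1.36, 1.21, 3.78]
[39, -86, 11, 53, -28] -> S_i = Random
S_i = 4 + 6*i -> [4, 10, 16, 22, 28]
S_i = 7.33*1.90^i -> [7.33, 13.93, 26.46, 50.28, 95.53]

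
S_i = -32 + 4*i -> [-32, -28, -24, -20, -16]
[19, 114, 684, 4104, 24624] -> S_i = 19*6^i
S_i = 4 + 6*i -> [4, 10, 16, 22, 28]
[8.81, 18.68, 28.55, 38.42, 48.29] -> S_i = 8.81 + 9.87*i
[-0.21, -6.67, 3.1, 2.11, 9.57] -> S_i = Random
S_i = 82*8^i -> [82, 656, 5248, 41984, 335872]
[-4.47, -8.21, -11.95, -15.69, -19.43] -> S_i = -4.47 + -3.74*i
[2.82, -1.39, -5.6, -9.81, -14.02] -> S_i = 2.82 + -4.21*i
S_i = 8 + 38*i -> [8, 46, 84, 122, 160]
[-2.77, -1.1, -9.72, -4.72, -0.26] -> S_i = Random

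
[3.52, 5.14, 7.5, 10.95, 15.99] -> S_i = 3.52*1.46^i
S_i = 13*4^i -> [13, 52, 208, 832, 3328]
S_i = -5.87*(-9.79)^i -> [-5.87, 57.47, -562.6, 5507.9, -53922.36]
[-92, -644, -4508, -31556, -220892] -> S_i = -92*7^i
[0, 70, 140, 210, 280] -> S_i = 0 + 70*i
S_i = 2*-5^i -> [2, -10, 50, -250, 1250]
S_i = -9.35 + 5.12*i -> [-9.35, -4.23, 0.89, 6.01, 11.13]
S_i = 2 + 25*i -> [2, 27, 52, 77, 102]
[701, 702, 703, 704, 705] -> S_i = 701 + 1*i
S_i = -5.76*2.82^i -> [-5.76, -16.24, -45.81, -129.17, -364.27]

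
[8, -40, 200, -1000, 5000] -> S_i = 8*-5^i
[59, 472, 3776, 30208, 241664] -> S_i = 59*8^i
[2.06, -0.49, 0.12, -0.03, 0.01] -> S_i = 2.06*(-0.24)^i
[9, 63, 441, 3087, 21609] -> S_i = 9*7^i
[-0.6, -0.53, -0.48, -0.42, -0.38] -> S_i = -0.60*0.89^i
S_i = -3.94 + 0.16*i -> [-3.94, -3.78, -3.62, -3.46, -3.3]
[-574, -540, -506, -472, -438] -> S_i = -574 + 34*i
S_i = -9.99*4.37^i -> [-9.99, -43.66, -190.78, -833.7, -3643.27]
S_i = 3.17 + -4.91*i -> [3.17, -1.74, -6.65, -11.56, -16.47]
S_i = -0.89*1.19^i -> [-0.89, -1.06, -1.26, -1.5, -1.78]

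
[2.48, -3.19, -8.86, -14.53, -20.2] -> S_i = 2.48 + -5.67*i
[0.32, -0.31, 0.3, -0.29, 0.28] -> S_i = 0.32*(-0.97)^i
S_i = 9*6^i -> [9, 54, 324, 1944, 11664]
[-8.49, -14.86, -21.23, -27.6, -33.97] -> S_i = -8.49 + -6.37*i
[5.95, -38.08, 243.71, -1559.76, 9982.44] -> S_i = 5.95*(-6.40)^i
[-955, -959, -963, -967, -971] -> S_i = -955 + -4*i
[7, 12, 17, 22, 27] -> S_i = 7 + 5*i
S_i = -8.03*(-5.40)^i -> [-8.03, 43.36, -234.15, 1264.44, -6827.95]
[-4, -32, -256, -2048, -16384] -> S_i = -4*8^i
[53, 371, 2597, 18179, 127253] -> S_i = 53*7^i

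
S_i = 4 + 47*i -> [4, 51, 98, 145, 192]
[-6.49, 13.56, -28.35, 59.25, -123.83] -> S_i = -6.49*(-2.09)^i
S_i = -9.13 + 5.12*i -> [-9.13, -4.01, 1.11, 6.23, 11.35]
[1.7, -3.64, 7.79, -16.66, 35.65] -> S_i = 1.70*(-2.14)^i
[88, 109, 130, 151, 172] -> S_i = 88 + 21*i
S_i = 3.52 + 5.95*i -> [3.52, 9.47, 15.42, 21.37, 27.32]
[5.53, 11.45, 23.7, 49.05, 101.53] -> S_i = 5.53*2.07^i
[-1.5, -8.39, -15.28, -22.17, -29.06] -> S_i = -1.50 + -6.89*i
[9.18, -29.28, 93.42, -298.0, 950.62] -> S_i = 9.18*(-3.19)^i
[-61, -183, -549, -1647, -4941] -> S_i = -61*3^i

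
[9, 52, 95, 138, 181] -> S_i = 9 + 43*i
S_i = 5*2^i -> [5, 10, 20, 40, 80]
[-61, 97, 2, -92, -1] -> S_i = Random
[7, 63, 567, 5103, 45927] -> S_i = 7*9^i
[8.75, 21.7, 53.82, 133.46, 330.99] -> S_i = 8.75*2.48^i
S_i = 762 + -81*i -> [762, 681, 600, 519, 438]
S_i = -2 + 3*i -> [-2, 1, 4, 7, 10]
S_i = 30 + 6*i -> [30, 36, 42, 48, 54]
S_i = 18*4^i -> [18, 72, 288, 1152, 4608]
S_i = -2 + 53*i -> [-2, 51, 104, 157, 210]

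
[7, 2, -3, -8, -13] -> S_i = 7 + -5*i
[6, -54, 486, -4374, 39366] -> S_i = 6*-9^i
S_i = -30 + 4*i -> [-30, -26, -22, -18, -14]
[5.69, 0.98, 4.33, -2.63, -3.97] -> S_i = Random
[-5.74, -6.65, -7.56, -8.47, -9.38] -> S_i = -5.74 + -0.91*i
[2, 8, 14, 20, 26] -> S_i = 2 + 6*i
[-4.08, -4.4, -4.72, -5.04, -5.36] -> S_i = -4.08 + -0.32*i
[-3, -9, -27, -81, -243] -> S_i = -3*3^i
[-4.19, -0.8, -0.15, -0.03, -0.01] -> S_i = -4.19*0.19^i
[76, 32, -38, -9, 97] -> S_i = Random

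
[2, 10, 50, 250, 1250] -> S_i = 2*5^i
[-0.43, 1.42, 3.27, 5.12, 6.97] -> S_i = -0.43 + 1.85*i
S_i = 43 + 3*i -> [43, 46, 49, 52, 55]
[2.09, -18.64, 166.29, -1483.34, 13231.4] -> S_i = 2.09*(-8.92)^i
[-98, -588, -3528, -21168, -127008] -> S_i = -98*6^i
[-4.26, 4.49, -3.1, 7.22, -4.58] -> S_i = Random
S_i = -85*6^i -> [-85, -510, -3060, -18360, -110160]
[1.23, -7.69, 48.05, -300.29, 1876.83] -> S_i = 1.23*(-6.25)^i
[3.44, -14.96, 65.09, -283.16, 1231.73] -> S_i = 3.44*(-4.35)^i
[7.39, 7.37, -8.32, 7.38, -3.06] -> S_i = Random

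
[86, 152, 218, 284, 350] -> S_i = 86 + 66*i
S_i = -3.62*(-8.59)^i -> [-3.62, 31.1, -267.11, 2294.5, -19709.75]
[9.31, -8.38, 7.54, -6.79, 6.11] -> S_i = 9.31*(-0.90)^i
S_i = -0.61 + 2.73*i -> [-0.61, 2.12, 4.85, 7.58, 10.31]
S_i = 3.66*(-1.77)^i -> [3.66, -6.48, 11.47, -20.3, 35.92]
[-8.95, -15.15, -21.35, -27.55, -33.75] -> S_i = -8.95 + -6.20*i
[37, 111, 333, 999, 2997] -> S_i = 37*3^i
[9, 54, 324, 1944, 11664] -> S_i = 9*6^i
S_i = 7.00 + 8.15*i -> [7.0, 15.15, 23.3, 31.45, 39.6]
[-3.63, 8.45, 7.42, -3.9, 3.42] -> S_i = Random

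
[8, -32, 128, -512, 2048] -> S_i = 8*-4^i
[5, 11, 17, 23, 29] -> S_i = 5 + 6*i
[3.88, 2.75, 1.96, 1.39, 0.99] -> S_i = 3.88*0.71^i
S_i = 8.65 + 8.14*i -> [8.65, 16.79, 24.93, 33.07, 41.21]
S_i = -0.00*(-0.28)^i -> [-0.0, 0.0, -0.0, 0.0, -0.0]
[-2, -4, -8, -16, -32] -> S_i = -2*2^i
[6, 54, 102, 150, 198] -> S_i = 6 + 48*i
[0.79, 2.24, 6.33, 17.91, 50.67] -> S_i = 0.79*2.83^i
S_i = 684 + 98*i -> [684, 782, 880, 978, 1076]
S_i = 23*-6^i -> [23, -138, 828, -4968, 29808]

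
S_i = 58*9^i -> [58, 522, 4698, 42282, 380538]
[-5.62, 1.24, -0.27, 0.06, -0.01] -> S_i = -5.62*(-0.22)^i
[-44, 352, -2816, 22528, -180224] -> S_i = -44*-8^i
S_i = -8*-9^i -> [-8, 72, -648, 5832, -52488]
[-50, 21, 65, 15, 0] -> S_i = Random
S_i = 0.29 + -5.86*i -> [0.29, -5.57, -11.43, -17.29, -23.15]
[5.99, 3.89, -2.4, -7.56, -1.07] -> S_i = Random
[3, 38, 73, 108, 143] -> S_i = 3 + 35*i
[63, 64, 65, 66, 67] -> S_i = 63 + 1*i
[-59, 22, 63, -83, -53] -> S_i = Random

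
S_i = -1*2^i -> [-1, -2, -4, -8, -16]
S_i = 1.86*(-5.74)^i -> [1.86, -10.68, 61.28, -351.76, 2019.11]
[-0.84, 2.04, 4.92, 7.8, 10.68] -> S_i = -0.84 + 2.88*i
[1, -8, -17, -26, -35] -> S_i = 1 + -9*i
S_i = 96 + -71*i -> [96, 25, -46, -117, -188]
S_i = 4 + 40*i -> [4, 44, 84, 124, 164]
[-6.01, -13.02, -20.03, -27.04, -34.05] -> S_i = -6.01 + -7.01*i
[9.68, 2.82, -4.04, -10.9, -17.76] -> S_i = 9.68 + -6.86*i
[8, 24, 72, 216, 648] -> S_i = 8*3^i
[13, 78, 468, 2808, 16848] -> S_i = 13*6^i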